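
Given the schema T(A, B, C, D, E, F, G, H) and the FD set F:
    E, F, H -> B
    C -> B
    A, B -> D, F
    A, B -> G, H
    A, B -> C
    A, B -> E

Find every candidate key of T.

{A, B}, {A, C}, {A, E, F, H}

No FD produces {A}, so it must be in every candidate key.
{A, B}⁺ = {A, B, C, D, E, F, G, H} — all of the relation — so {A, B} is a candidate key.
{A, C}⁺ = {A, B, C, D, E, F, G, H} — all of the relation — so {A, C} is a candidate key.
{A, E, F, H}⁺ = {A, B, C, D, E, F, G, H} — all of the relation — so {A, E, F, H} is a candidate key.
These are minimal and exhaustive — every other superkey contains one of them.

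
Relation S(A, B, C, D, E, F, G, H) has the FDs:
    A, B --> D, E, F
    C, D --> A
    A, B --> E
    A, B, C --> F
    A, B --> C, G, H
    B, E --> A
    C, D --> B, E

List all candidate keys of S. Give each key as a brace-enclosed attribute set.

{A, B}, {B, E}, {C, D}

Closure of {A, B} is {A, B, C, D, E, F, G, H}, the whole schema; {A, B} is a candidate key.
Closure of {B, E} is {A, B, C, D, E, F, G, H}, the whole schema; {B, E} is a candidate key.
Closure of {C, D} is {A, B, C, D, E, F, G, H}, the whole schema; {C, D} is a candidate key.
Any other superkey properly contains one of these, so there are no further candidate keys.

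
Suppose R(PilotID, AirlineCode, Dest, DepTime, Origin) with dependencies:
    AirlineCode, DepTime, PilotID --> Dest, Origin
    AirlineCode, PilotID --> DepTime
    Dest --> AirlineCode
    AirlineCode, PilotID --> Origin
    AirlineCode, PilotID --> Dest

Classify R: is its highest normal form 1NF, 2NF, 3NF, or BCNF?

Candidate keys: {AirlineCode, PilotID}, {Dest, PilotID}. Prime attributes: {AirlineCode, Dest, PilotID}.
Dest --> AirlineCode: {Dest}⁺ = {AirlineCode, Dest}, which is not all of the attributes, so the left side is not a superkey — BCNF is violated.
But every attribute on its right side ({AirlineCode}) is prime, and the same holds for every other non-superkey FD, so 3NF still holds.

3NF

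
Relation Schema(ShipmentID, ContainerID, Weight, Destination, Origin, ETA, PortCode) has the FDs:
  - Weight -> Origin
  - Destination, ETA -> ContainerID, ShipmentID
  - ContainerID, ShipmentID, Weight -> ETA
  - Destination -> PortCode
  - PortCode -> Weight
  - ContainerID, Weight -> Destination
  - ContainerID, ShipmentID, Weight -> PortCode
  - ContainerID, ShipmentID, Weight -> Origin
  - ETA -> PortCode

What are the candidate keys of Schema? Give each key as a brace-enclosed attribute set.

{ContainerID, Destination, ShipmentID}, {ContainerID, ETA}, {ContainerID, PortCode, ShipmentID}, {ContainerID, ShipmentID, Weight}, {Destination, ETA}

{ContainerID, ETA}⁺ = {ContainerID, Destination, ETA, Origin, PortCode, ShipmentID, Weight}, which is every attribute, so {ContainerID, ETA} is a candidate key.
{Destination, ETA}⁺ = {ContainerID, Destination, ETA, Origin, PortCode, ShipmentID, Weight}, which is every attribute, so {Destination, ETA} is a candidate key.
{ContainerID, Destination, ShipmentID}⁺ = {ContainerID, Destination, ETA, Origin, PortCode, ShipmentID, Weight}, which is every attribute, so {ContainerID, Destination, ShipmentID} is a candidate key.
{ContainerID, PortCode, ShipmentID}⁺ = {ContainerID, Destination, ETA, Origin, PortCode, ShipmentID, Weight}, which is every attribute, so {ContainerID, PortCode, ShipmentID} is a candidate key.
{ContainerID, ShipmentID, Weight}⁺ = {ContainerID, Destination, ETA, Origin, PortCode, ShipmentID, Weight}, which is every attribute, so {ContainerID, ShipmentID, Weight} is a candidate key.
No proper subset of any of these is a key, and no other minimal superkey exists.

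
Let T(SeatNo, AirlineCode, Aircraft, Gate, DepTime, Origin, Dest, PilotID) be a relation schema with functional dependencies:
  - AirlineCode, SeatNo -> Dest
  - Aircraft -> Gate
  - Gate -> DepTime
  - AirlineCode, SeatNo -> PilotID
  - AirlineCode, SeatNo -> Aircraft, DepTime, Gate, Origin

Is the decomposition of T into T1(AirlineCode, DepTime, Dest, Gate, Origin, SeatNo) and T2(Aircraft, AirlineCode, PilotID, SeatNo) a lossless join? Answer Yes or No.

Yes

Common attributes: {AirlineCode, SeatNo}; their closure is {Aircraft, AirlineCode, DepTime, Dest, Gate, Origin, PilotID, SeatNo}.
T1 is contained in that closure, so T1 ∩ T2 -> T1 holds and the join is lossless.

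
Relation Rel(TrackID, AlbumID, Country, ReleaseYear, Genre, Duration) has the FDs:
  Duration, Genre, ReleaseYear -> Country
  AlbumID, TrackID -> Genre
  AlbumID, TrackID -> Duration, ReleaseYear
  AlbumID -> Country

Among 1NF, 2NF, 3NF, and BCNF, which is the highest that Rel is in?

1NF

Candidate key: {AlbumID, TrackID}. Prime attributes: {AlbumID, TrackID}.
Duration, Genre, ReleaseYear -> Country breaks BCNF: {Duration, Genre, ReleaseYear}⁺ = {Country, Duration, Genre, ReleaseYear}, so {Duration, Genre, ReleaseYear} is not a superkey.
Duration, Genre, ReleaseYear -> Country determines the non-prime attribute {Country} from a non-superkey — 3NF is violated.
{AlbumID} is a proper subset of the key {AlbumID, TrackID}, and {AlbumID}⁺ contains the non-prime attribute {Country} — a partial dependency, so 2NF is violated.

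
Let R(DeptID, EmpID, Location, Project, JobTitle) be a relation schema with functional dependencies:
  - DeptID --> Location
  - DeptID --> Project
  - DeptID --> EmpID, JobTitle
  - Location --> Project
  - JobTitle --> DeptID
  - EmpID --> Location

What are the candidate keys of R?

{DeptID}, {JobTitle}

Closure of {DeptID} is {DeptID, EmpID, JobTitle, Location, Project}, the whole schema; {DeptID} is a candidate key.
Closure of {JobTitle} is {DeptID, EmpID, JobTitle, Location, Project}, the whole schema; {JobTitle} is a candidate key.
These are minimal and exhaustive — every other superkey contains one of them.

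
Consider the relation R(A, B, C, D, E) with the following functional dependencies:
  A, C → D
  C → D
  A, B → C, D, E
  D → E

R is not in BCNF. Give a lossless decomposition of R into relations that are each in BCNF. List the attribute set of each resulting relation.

{A, B, C}; {C, D}; {D, E}

Candidate key of the original relation: {A, B}.
{A, B, C, D, E}: {A, C} determines {A, C, D, E} here but is not a superkey — split on A, C → D, E, giving {A, C, D, E} and {A, B, C}.
{A, C, D, E}: {C} determines {C, D, E} here but is not a superkey — split on C → D, E, giving {C, D, E} and {A, C}.
{C, D, E}: {D} determines {D, E} here but is not a superkey — split on D → E, giving {D, E} and {C, D}.
{D, E} has no BCNF violation.
{C, D} has no BCNF violation.
{A, C} has no BCNF violation.
{A, B, C} has no BCNF violation.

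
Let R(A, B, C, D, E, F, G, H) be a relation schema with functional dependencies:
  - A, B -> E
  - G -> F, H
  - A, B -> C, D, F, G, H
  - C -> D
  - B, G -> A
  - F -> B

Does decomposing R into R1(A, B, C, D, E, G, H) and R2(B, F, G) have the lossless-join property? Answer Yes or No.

Yes

R1 ∩ R2 = {B, G}; its closure under F is {A, B, C, D, E, F, G, H}.
Since R1 ⊆ {A, B, C, D, E, F, G, H}, the intersection is a superkey of R1; the decomposition is lossless.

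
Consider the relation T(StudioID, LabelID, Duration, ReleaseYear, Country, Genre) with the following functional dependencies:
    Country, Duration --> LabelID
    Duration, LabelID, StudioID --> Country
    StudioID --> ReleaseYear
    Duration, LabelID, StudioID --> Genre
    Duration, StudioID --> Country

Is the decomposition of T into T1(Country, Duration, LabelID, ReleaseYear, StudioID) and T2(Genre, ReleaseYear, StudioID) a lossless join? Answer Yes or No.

T1 ∩ T2 = {ReleaseYear, StudioID}; its closure under F is {ReleaseYear, StudioID}.
Neither T1 nor T2 is contained in that closure, so the decomposition is lossy.

No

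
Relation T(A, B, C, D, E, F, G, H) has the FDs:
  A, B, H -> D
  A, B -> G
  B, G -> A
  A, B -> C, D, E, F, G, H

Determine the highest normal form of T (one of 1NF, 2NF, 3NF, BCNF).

Candidate keys: {A, B}, {B, G}. Prime attributes: {A, B, G}.
The left-hand side of every FD is a superkey, so BCNF is satisfied.

BCNF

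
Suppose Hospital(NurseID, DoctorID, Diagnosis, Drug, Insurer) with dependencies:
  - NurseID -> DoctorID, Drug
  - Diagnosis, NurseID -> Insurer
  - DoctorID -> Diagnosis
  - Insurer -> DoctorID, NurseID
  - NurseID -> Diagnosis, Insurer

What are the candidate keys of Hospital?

{Insurer}, {NurseID}

{Insurer}⁺ = {Diagnosis, DoctorID, Drug, Insurer, NurseID}, which is every attribute, so {Insurer} is a candidate key.
{NurseID}⁺ = {Diagnosis, DoctorID, Drug, Insurer, NurseID}, which is every attribute, so {NurseID} is a candidate key.
No proper subset of any of these is a key, and no other minimal superkey exists.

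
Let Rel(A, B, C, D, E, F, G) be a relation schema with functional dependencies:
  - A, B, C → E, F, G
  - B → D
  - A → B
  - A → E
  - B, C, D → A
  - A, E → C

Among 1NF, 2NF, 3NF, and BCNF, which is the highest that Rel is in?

1NF

Candidate keys: {A}, {B, C}. Prime attributes: {A, B, C}.
B → D breaks BCNF: {B}⁺ = {B, D}, so {B} is not a superkey.
B → D determines the non-prime attribute {D} from a non-superkey — 3NF is violated.
{B} is a proper subset of the key {B, C}, and {B}⁺ contains the non-prime attribute {D} — a partial dependency, so 2NF is violated.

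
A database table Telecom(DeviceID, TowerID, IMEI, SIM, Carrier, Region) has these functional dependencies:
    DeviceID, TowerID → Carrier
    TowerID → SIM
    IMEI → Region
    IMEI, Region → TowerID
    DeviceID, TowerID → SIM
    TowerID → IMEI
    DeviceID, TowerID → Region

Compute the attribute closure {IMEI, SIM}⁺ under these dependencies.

{IMEI, Region, SIM, TowerID}

Start with {IMEI, SIM}.
IMEI → Region applies; add {Region} → now {IMEI, Region, SIM}.
IMEI, Region → TowerID applies; add {TowerID} → now {IMEI, Region, SIM, TowerID}.
No further FD applies.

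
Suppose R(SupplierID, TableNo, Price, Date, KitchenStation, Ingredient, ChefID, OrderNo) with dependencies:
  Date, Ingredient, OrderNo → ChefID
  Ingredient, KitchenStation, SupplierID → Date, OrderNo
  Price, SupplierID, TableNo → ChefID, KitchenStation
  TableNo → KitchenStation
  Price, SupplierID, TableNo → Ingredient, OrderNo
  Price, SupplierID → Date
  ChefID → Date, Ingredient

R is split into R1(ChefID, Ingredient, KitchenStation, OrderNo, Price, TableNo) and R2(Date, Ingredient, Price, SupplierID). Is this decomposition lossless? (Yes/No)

R1 ∩ R2 = {Ingredient, Price}; its closure under F is {Ingredient, Price}.
Neither R1 nor R2 is contained in that closure, so the decomposition is lossy.

No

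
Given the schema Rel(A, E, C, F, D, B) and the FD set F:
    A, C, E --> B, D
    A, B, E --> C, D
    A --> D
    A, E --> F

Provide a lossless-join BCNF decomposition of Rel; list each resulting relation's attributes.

{A, B, C, E}; {A, D}; {A, E, F}

Candidate keys of the original relation: {A, B, E}, {A, C, E}.
{A, B, C, D, E, F}: {A} determines {A, D} here but is not a superkey — split on A --> D, giving {A, D} and {A, B, C, E, F}.
{A, D} has no BCNF violation.
{A, B, C, E, F}: {A, E} determines {A, E, F} here but is not a superkey — split on A, E --> F, giving {A, E, F} and {A, B, C, E}.
{A, E, F} has no BCNF violation.
{A, B, C, E} has no BCNF violation.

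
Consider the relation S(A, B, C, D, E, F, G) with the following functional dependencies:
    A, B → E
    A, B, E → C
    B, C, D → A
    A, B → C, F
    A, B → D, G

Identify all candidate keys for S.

{A, B}, {B, C, D}

{B} never appears on the right of any FD, so every key must include it.
{A, B} is a candidate key since {A, B}⁺ = {A, B, C, D, E, F, G} covers every attribute.
{B, C, D} is a candidate key since {B, C, D}⁺ = {A, B, C, D, E, F, G} covers every attribute.
These are minimal and exhaustive — every other superkey contains one of them.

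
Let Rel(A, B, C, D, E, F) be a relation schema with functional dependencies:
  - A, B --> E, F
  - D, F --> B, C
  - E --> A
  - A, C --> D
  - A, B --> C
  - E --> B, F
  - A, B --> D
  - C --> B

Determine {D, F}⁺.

Start with {D, F}.
D, F --> B, C applies; add {B, C} → now {B, C, D, F}.
No further FD applies.

{B, C, D, F}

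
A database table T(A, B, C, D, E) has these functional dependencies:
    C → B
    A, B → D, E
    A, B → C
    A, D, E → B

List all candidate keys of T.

Attributes never on any right-hand side: {A} — every candidate key must contain it.
{A, B} is a candidate key since {A, B}⁺ = {A, B, C, D, E} covers every attribute.
{A, C} is a candidate key since {A, C}⁺ = {A, B, C, D, E} covers every attribute.
{A, D, E} is a candidate key since {A, D, E}⁺ = {A, B, C, D, E} covers every attribute.
No proper subset of any of these is a key, and no other minimal superkey exists.

{A, B}, {A, C}, {A, D, E}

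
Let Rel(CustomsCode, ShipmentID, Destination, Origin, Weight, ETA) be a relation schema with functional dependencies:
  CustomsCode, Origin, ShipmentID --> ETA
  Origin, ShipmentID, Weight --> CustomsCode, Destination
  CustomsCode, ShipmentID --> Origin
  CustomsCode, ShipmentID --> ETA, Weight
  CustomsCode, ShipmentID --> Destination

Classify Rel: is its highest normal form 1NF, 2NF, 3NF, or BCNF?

Candidate keys: {CustomsCode, ShipmentID}, {Origin, ShipmentID, Weight}. Prime attributes: {CustomsCode, Origin, ShipmentID, Weight}.
The left-hand side of every FD is a superkey, so BCNF is satisfied.

BCNF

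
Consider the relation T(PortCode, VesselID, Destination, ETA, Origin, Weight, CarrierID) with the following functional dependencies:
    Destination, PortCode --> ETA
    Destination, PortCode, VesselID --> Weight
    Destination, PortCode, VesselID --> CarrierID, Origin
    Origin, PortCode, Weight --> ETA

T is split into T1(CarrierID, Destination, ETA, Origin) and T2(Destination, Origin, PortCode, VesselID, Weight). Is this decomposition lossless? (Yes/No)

No

T1 ∩ T2 = {Destination, Origin}; its closure under F is {Destination, Origin}.
The closure covers neither T1 nor T2 entirely; the join is not lossless.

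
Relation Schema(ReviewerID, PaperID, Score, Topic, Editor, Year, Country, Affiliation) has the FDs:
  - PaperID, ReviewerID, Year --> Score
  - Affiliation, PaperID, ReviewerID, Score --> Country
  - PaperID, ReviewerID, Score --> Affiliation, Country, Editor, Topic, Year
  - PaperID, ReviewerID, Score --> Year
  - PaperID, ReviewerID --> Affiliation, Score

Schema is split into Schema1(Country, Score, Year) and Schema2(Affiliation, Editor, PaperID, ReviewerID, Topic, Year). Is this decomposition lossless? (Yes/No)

No

The shared attributes are {Year} and {Year}⁺ = {Year}.
The closure covers neither Schema1 nor Schema2 entirely; the join is not lossless.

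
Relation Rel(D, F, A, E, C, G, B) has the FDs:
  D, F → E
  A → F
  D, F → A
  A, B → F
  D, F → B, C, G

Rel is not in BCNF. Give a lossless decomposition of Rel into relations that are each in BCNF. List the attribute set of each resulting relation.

{A, B, C, D, E, G}; {A, F}

Candidate keys of the original relation: {A, D}, {D, F}.
{A, B, C, D, E, F, G}: {A} determines {A, F} here but is not a superkey — split on A → F, giving {A, F} and {A, B, C, D, E, G}.
{A, F} is in BCNF.
{A, B, C, D, E, G} is in BCNF.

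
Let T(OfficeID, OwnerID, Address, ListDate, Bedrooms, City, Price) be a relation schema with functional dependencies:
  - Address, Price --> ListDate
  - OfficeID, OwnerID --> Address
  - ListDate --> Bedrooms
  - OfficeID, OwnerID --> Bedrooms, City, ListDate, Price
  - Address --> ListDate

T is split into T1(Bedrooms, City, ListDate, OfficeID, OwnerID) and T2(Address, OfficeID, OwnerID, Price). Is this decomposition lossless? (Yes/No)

Yes

The shared attributes are {OfficeID, OwnerID} and {OfficeID, OwnerID}⁺ = {Address, Bedrooms, City, ListDate, OfficeID, OwnerID, Price}.
This includes all of T1, so the common attributes are a superkey of T1 — the join is lossless.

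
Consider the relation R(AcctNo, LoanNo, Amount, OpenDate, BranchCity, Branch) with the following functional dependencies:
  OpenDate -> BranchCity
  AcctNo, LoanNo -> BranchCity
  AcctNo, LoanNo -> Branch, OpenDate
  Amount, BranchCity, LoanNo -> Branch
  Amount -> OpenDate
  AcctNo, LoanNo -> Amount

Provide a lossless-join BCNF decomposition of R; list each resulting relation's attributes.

Candidate key of the original relation: {AcctNo, LoanNo}.
In {AcctNo, Amount, Branch, BranchCity, LoanNo, OpenDate}, {OpenDate} is not a superkey ({OpenDate}⁺ restricted to this set is {BranchCity, OpenDate}), so split on OpenDate -> BranchCity into {BranchCity, OpenDate} and {AcctNo, Amount, Branch, LoanNo, OpenDate}.
{BranchCity, OpenDate} is in BCNF.
In {AcctNo, Amount, Branch, LoanNo, OpenDate}, {Amount} is not a superkey ({Amount}⁺ restricted to this set is {Amount, OpenDate}), so split on Amount -> OpenDate into {Amount, OpenDate} and {AcctNo, Amount, Branch, LoanNo}.
{Amount, OpenDate} is in BCNF.
In {AcctNo, Amount, Branch, LoanNo}, {Amount, LoanNo} is not a superkey ({Amount, LoanNo}⁺ restricted to this set is {Amount, Branch, LoanNo}), so split on Amount, LoanNo -> Branch into {Amount, Branch, LoanNo} and {AcctNo, Amount, LoanNo}.
{Amount, Branch, LoanNo} is in BCNF.
{AcctNo, Amount, LoanNo} is in BCNF.

{AcctNo, Amount, LoanNo}; {Amount, Branch, LoanNo}; {Amount, OpenDate}; {BranchCity, OpenDate}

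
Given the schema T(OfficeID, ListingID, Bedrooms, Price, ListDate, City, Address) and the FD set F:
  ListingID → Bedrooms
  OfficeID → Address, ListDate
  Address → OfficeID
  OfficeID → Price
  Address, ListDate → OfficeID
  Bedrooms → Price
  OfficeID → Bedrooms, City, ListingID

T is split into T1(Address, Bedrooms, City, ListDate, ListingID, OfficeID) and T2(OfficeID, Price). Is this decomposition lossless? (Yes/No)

Common attributes: {OfficeID}; their closure is {Address, Bedrooms, City, ListDate, ListingID, OfficeID, Price}.
This includes all of T1, so the common attributes are a superkey of T1 — the join is lossless.

Yes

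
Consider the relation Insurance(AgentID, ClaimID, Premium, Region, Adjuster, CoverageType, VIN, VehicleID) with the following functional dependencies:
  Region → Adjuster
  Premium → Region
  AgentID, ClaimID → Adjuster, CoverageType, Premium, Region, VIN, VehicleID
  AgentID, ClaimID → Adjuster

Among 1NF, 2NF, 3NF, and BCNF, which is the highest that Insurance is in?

2NF

Candidate key: {AgentID, ClaimID}. Prime attributes: {AgentID, ClaimID}.
Region → Adjuster: {Region}⁺ = {Adjuster, Region}, which is not all of the attributes, so the left side is not a superkey — BCNF is violated.
Because {Adjuster} is non-prime and the left side of Region → Adjuster is not a superkey, the relation is not in 3NF.
Checking every proper subset of each key, none determines a non-prime attribute — 2NF is satisfied.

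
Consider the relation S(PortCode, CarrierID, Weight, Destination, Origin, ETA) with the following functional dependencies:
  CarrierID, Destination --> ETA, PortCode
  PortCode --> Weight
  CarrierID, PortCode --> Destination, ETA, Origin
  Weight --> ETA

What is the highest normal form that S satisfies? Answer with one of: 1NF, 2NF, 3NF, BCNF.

1NF

Candidate keys: {CarrierID, Destination}, {CarrierID, PortCode}. Prime attributes: {CarrierID, Destination, PortCode}.
PortCode --> Weight: {PortCode}⁺ = {ETA, PortCode, Weight}, which is not all of the attributes, so the left side is not a superkey — BCNF is violated.
PortCode --> Weight determines the non-prime attribute {Weight} from a non-superkey — 3NF is violated.
{PortCode} is a proper subset of the key {CarrierID, PortCode}, and {PortCode}⁺ contains the non-prime attributes {ETA, Weight} — a partial dependency, so 2NF is violated.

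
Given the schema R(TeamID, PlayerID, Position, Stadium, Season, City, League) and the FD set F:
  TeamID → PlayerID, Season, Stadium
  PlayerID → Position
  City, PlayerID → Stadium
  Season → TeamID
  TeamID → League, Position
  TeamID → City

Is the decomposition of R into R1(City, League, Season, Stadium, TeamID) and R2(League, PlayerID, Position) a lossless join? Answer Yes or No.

No

Common attributes: {League}; their closure is {League}.
Neither R1 nor R2 is contained in that closure, so the decomposition is lossy.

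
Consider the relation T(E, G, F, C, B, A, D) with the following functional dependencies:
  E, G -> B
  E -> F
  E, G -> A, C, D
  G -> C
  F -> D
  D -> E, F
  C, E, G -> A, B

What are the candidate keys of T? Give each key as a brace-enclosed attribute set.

Attributes never on any right-hand side: {G} — every candidate key must contain it.
{D, G}⁺ = {A, B, C, D, E, F, G} — all of the relation — so {D, G} is a candidate key.
{E, G}⁺ = {A, B, C, D, E, F, G} — all of the relation — so {E, G} is a candidate key.
{F, G}⁺ = {A, B, C, D, E, F, G} — all of the relation — so {F, G} is a candidate key.
These are minimal and exhaustive — every other superkey contains one of them.

{D, G}, {E, G}, {F, G}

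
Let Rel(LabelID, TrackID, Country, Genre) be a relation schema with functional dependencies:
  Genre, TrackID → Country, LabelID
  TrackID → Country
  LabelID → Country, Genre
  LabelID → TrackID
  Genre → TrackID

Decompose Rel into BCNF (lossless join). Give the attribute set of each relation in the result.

{Country, TrackID}; {Genre, LabelID, TrackID}

Candidate keys of the original relation: {Genre}, {LabelID}.
Within {Country, Genre, LabelID, TrackID}: {TrackID}⁺ ∩ {Country, Genre, LabelID, TrackID} = {Country, TrackID}, not the whole set, so TrackID → Country violates BCNF; decompose into {Country, TrackID} and {Genre, LabelID, TrackID}.
{Country, TrackID} has no BCNF violation.
{Genre, LabelID, TrackID} has no BCNF violation.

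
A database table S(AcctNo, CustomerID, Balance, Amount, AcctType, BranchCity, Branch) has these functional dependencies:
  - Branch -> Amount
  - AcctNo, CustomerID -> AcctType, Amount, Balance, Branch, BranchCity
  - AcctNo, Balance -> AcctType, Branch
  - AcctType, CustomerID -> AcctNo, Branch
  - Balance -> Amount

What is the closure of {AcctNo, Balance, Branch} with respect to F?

{AcctNo, AcctType, Amount, Balance, Branch}

Start with {AcctNo, Balance, Branch}.
Branch -> Amount applies; add {Amount} → now {AcctNo, Amount, Balance, Branch}.
AcctNo, Balance -> AcctType, Branch applies; add {AcctType} → now {AcctNo, AcctType, Amount, Balance, Branch}.
No further FD applies.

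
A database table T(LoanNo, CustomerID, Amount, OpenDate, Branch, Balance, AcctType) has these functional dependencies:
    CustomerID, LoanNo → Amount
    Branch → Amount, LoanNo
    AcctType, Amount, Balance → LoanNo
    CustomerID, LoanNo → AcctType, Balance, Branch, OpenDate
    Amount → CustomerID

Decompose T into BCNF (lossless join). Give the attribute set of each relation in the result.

{AcctType, Amount, Balance, Branch, LoanNo, OpenDate}; {Amount, CustomerID}

Candidate keys of the original relation: {AcctType, Amount, Balance}, {Amount, LoanNo}, {Branch}, {CustomerID, LoanNo}.
{AcctType, Amount, Balance, Branch, CustomerID, LoanNo, OpenDate}: {Amount} determines {Amount, CustomerID} here but is not a superkey — split on Amount → CustomerID, giving {Amount, CustomerID} and {AcctType, Amount, Balance, Branch, LoanNo, OpenDate}.
{Amount, CustomerID}: every determinant is a superkey — BCNF.
{AcctType, Amount, Balance, Branch, LoanNo, OpenDate}: every determinant is a superkey — BCNF.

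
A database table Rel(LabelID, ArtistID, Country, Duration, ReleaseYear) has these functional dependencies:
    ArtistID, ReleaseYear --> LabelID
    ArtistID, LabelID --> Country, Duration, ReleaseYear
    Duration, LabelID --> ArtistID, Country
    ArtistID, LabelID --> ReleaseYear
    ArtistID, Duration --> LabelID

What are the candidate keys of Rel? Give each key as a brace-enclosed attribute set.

{ArtistID, Duration}, {ArtistID, LabelID}, {ArtistID, ReleaseYear}, {Duration, LabelID}

{ArtistID, Duration}⁺ = {ArtistID, Country, Duration, LabelID, ReleaseYear} — all of the relation — so {ArtistID, Duration} is a candidate key.
{ArtistID, LabelID}⁺ = {ArtistID, Country, Duration, LabelID, ReleaseYear} — all of the relation — so {ArtistID, LabelID} is a candidate key.
{ArtistID, ReleaseYear}⁺ = {ArtistID, Country, Duration, LabelID, ReleaseYear} — all of the relation — so {ArtistID, ReleaseYear} is a candidate key.
{Duration, LabelID}⁺ = {ArtistID, Country, Duration, LabelID, ReleaseYear} — all of the relation — so {Duration, LabelID} is a candidate key.
No proper subset of any of these is a key, and no other minimal superkey exists.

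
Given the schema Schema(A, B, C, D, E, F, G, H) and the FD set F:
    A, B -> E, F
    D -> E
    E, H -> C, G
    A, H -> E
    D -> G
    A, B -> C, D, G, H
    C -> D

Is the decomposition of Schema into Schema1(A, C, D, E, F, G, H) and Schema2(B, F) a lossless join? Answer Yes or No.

The shared attributes are {F} and {F}⁺ = {F}.
Neither Schema1 nor Schema2 is contained in that closure, so the decomposition is lossy.

No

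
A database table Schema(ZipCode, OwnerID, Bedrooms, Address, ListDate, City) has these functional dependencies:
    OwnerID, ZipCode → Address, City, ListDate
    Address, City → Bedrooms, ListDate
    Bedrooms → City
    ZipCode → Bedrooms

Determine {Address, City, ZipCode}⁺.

{Address, Bedrooms, City, ListDate, ZipCode}

Start with {Address, City, ZipCode}.
Address, City → Bedrooms, ListDate applies; add {Bedrooms, ListDate} → now {Address, Bedrooms, City, ListDate, ZipCode}.
No further FD applies.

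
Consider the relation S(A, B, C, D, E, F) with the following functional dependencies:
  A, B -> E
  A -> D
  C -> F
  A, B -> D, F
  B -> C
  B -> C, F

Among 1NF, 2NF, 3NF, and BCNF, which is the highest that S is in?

1NF

Candidate key: {A, B}. Prime attributes: {A, B}.
For A -> D we have {A}⁺ = {A, D}; {A} is not a superkey, so BCNF fails.
A -> D determines the non-prime attribute {D} from a non-superkey — 3NF is violated.
Since {A} ⊂ {A, B} and {A}⁺ ⊇ {D} with {D} non-prime, there is a partial dependency; 2NF fails.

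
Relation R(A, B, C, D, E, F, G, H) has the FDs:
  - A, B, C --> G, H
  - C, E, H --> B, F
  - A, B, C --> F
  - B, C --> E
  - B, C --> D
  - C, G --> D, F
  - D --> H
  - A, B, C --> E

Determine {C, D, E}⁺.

Start with {C, D, E}.
D --> H applies; add {H} → now {C, D, E, H}.
C, E, H --> B, F applies; add {B, F} → now {B, C, D, E, F, H}.
No further FD applies.

{B, C, D, E, F, H}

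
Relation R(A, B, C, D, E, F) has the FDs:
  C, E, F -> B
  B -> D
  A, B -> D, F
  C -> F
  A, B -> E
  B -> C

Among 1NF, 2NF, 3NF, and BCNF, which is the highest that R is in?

Candidate keys: {A, B}, {A, C, E}. Prime attributes: {A, B, C, E}.
C, E, F -> B: {C, E, F}⁺ = {B, C, D, E, F}, which is not all of the attributes, so the left side is not a superkey — BCNF is violated.
Because {D} is non-prime and the left side of B -> D is not a superkey, the relation is not in 3NF.
The proper key subset {B} of {A, B} determines non-prime {D, F}, so the relation is not even in 2NF.

1NF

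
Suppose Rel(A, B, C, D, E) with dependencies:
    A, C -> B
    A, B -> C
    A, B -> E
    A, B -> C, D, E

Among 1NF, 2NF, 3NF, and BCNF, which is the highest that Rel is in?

Candidate keys: {A, B}, {A, C}. Prime attributes: {A, B, C}.
Each dependency's left side is a superkey — BCNF holds.

BCNF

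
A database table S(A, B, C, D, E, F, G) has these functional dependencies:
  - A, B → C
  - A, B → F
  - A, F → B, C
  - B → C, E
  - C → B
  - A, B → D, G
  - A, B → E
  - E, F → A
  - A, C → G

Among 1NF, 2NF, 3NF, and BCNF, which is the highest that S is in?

Candidate keys: {A, B}, {A, C}, {A, F}, {B, F}, {C, F}, {E, F}. Prime attributes: {A, B, C, E, F}.
B → C, E: {B}⁺ = {B, C, E}, which is not all of the attributes, so the left side is not a superkey — BCNF is violated.
Since {C, E} ⊆ prime attributes and every other non-superkey FD also has a prime right side, the schema is in 3NF.

3NF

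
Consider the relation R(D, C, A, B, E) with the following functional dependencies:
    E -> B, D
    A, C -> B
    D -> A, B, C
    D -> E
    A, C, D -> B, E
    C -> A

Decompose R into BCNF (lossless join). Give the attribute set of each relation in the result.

Candidate keys of the original relation: {D}, {E}.
{A, B, C, D, E}: {A, C} determines {A, B, C} here but is not a superkey — split on A, C -> B, giving {A, B, C} and {A, C, D, E}.
{A, B, C}: every determinant is a superkey — BCNF.
{A, C, D, E}: {C} determines {A, C} here but is not a superkey — split on C -> A, giving {A, C} and {C, D, E}.
{A, C}: every determinant is a superkey — BCNF.
{C, D, E}: every determinant is a superkey — BCNF.

{A, B, C}; {C, D, E}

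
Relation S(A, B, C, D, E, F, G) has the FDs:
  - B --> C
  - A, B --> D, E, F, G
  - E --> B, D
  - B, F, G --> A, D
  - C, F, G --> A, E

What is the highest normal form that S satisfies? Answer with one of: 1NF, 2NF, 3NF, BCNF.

Candidate keys: {A, B}, {A, E}, {B, F, G}, {C, F, G}, {E, F, G}. Prime attributes: {A, B, C, E, F, G}.
B --> C: {B}⁺ = {B, C}, which is not all of the attributes, so the left side is not a superkey — BCNF is violated.
E --> B, D determines the non-prime attribute {D} from a non-superkey — 3NF is violated.
Since {E} ⊂ {A, E} and {E}⁺ ⊇ {D} with {D} non-prime, there is a partial dependency; 2NF fails.

1NF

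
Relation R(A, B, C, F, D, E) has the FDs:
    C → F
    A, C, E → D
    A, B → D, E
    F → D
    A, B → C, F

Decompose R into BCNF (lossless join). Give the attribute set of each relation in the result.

Candidate key of the original relation: {A, B}.
{A, B, C, D, E, F}: {C} determines {C, D, F} here but is not a superkey — split on C → D, F, giving {C, D, F} and {A, B, C, E}.
{C, D, F}: {F} determines {D, F} here but is not a superkey — split on F → D, giving {D, F} and {C, F}.
{D, F} is in BCNF.
{C, F} is in BCNF.
{A, B, C, E} is in BCNF.

{A, B, C, E}; {C, F}; {D, F}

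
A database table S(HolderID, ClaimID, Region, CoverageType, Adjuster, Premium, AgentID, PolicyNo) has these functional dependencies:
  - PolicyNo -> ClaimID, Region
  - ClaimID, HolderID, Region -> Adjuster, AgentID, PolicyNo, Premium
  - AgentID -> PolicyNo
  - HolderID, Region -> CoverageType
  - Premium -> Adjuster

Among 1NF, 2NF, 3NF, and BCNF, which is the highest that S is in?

Candidate keys: {AgentID, HolderID}, {ClaimID, HolderID, Region}, {HolderID, PolicyNo}. Prime attributes: {AgentID, ClaimID, HolderID, PolicyNo, Region}.
For PolicyNo -> ClaimID, Region we have {PolicyNo}⁺ = {ClaimID, PolicyNo, Region}; {PolicyNo} is not a superkey, so BCNF fails.
Because {CoverageType} is non-prime and the left side of HolderID, Region -> CoverageType is not a superkey, the relation is not in 3NF.
The proper key subset {HolderID, Region} of {ClaimID, HolderID, Region} determines non-prime {CoverageType}, so the relation is not even in 2NF.

1NF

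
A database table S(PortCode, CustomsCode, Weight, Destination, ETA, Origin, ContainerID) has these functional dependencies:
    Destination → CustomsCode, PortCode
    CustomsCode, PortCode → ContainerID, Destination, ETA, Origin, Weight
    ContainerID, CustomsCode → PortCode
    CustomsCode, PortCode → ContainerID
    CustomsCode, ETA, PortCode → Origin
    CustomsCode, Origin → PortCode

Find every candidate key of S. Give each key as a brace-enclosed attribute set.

{ContainerID, CustomsCode}, {CustomsCode, Origin}, {CustomsCode, PortCode}, {Destination}

{Destination}⁺ = {ContainerID, CustomsCode, Destination, ETA, Origin, PortCode, Weight}, which is every attribute, so {Destination} is a candidate key.
{ContainerID, CustomsCode}⁺ = {ContainerID, CustomsCode, Destination, ETA, Origin, PortCode, Weight}, which is every attribute, so {ContainerID, CustomsCode} is a candidate key.
{CustomsCode, Origin}⁺ = {ContainerID, CustomsCode, Destination, ETA, Origin, PortCode, Weight}, which is every attribute, so {CustomsCode, Origin} is a candidate key.
{CustomsCode, PortCode}⁺ = {ContainerID, CustomsCode, Destination, ETA, Origin, PortCode, Weight}, which is every attribute, so {CustomsCode, PortCode} is a candidate key.
No proper subset of any of these is a key, and no other minimal superkey exists.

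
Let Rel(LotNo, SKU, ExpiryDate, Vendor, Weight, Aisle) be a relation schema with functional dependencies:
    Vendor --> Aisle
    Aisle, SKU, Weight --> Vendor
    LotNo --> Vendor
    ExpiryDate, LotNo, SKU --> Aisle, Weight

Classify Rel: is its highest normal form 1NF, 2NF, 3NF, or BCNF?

1NF

Candidate key: {ExpiryDate, LotNo, SKU}. Prime attributes: {ExpiryDate, LotNo, SKU}.
For Vendor --> Aisle we have {Vendor}⁺ = {Aisle, Vendor}; {Vendor} is not a superkey, so BCNF fails.
Vendor --> Aisle determines the non-prime attribute {Aisle} from a non-superkey — 3NF is violated.
Since {LotNo} ⊂ {ExpiryDate, LotNo, SKU} and {LotNo}⁺ ⊇ {Aisle, Vendor} with {Aisle, Vendor} non-prime, there is a partial dependency; 2NF fails.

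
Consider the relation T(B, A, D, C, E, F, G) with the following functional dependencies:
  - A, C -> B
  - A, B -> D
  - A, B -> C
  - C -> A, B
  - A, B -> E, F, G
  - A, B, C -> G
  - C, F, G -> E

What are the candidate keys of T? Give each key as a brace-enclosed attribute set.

{C}⁺ = {A, B, C, D, E, F, G} — all of the relation — so {C} is a candidate key.
{A, B}⁺ = {A, B, C, D, E, F, G} — all of the relation — so {A, B} is a candidate key.
Any other superkey properly contains one of these, so there are no further candidate keys.

{A, B}, {C}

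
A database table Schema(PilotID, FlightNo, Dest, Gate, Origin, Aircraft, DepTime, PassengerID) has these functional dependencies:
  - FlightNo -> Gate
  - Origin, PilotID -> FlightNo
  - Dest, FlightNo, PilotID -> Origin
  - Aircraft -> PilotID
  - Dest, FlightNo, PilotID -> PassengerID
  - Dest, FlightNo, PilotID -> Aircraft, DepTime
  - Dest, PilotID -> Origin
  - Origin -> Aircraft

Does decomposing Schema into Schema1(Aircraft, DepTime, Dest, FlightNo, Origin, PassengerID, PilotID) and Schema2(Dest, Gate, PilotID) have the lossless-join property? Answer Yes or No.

Yes

Common attributes: {Dest, PilotID}; their closure is {Aircraft, DepTime, Dest, FlightNo, Gate, Origin, PassengerID, PilotID}.
This includes all of Schema1, so the common attributes are a superkey of Schema1 — the join is lossless.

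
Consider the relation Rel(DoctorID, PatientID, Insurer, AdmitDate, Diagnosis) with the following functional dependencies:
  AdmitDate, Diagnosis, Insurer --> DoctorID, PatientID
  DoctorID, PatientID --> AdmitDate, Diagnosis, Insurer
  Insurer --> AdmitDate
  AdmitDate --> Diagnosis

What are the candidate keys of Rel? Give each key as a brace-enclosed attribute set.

{DoctorID, PatientID}, {Insurer}

{Insurer}⁺ = {AdmitDate, Diagnosis, DoctorID, Insurer, PatientID}, which is every attribute, so {Insurer} is a candidate key.
{DoctorID, PatientID}⁺ = {AdmitDate, Diagnosis, DoctorID, Insurer, PatientID}, which is every attribute, so {DoctorID, PatientID} is a candidate key.
Any other superkey properly contains one of these, so there are no further candidate keys.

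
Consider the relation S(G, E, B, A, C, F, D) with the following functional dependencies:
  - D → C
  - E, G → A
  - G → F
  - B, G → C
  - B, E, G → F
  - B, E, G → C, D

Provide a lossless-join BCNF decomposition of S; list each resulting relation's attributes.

{A, E, G}; {B, D, E, G}; {C, D}; {F, G}

Candidate key of the original relation: {B, E, G}.
Within {A, B, C, D, E, F, G}: {D}⁺ ∩ {A, B, C, D, E, F, G} = {C, D}, not the whole set, so D → C violates BCNF; decompose into {C, D} and {A, B, D, E, F, G}.
{C, D} has no BCNF violation.
Within {A, B, D, E, F, G}: {E, G}⁺ ∩ {A, B, D, E, F, G} = {A, E, F, G}, not the whole set, so E, G → A, F violates BCNF; decompose into {A, E, F, G} and {B, D, E, G}.
Within {A, E, F, G}: {G}⁺ ∩ {A, E, F, G} = {F, G}, not the whole set, so G → F violates BCNF; decompose into {F, G} and {A, E, G}.
{F, G} has no BCNF violation.
{A, E, G} has no BCNF violation.
{B, D, E, G} has no BCNF violation.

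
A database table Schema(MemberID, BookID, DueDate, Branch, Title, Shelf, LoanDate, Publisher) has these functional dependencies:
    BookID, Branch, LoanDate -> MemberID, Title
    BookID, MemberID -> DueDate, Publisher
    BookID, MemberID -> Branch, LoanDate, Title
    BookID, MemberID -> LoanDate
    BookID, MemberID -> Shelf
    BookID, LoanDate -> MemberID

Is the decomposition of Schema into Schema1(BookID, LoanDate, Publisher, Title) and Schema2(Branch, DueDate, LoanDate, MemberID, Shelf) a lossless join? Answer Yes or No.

No

Common attributes: {LoanDate}; their closure is {LoanDate}.
Neither Schema1 nor Schema2 is contained in that closure, so the decomposition is lossy.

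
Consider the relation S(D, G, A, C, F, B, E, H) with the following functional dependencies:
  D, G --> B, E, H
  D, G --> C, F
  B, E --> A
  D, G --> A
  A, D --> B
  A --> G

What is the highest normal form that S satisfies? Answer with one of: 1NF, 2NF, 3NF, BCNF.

3NF

Candidate keys: {A, D}, {B, D, E}, {D, G}. Prime attributes: {A, B, D, E, G}.
For B, E --> A we have {B, E}⁺ = {A, B, E, G}; {B, E} is not a superkey, so BCNF fails.
Its right-hand attributes {A} are all prime, as are those of every other non-superkey FD — the relation is in 3NF.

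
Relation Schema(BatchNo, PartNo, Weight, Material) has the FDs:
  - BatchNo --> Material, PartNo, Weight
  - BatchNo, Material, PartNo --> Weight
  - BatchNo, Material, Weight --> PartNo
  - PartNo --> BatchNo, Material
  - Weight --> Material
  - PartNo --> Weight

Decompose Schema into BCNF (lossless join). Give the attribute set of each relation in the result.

{BatchNo, PartNo, Weight}; {Material, Weight}

Candidate keys of the original relation: {BatchNo}, {PartNo}.
In {BatchNo, Material, PartNo, Weight}, {Weight} is not a superkey ({Weight}⁺ restricted to this set is {Material, Weight}), so split on Weight --> Material into {Material, Weight} and {BatchNo, PartNo, Weight}.
{Material, Weight} has no BCNF violation.
{BatchNo, PartNo, Weight} has no BCNF violation.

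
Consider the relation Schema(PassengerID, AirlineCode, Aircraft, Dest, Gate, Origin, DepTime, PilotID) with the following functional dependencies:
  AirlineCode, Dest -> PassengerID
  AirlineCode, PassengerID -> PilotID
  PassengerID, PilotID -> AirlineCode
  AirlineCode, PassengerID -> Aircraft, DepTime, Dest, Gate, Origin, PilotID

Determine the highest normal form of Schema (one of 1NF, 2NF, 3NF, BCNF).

BCNF

Candidate keys: {AirlineCode, Dest}, {AirlineCode, PassengerID}, {PassengerID, PilotID}. Prime attributes: {AirlineCode, Dest, PassengerID, PilotID}.
Every FD has a superkey on the left, so the relation is in BCNF.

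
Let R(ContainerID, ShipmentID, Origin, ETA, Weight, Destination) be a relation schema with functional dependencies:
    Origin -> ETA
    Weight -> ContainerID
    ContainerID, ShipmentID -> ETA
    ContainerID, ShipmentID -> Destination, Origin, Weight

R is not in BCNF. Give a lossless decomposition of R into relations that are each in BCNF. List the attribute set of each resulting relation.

Candidate keys of the original relation: {ContainerID, ShipmentID}, {ShipmentID, Weight}.
In {ContainerID, Destination, ETA, Origin, ShipmentID, Weight}, {Origin} is not a superkey ({Origin}⁺ restricted to this set is {ETA, Origin}), so split on Origin -> ETA into {ETA, Origin} and {ContainerID, Destination, Origin, ShipmentID, Weight}.
{ETA, Origin} is in BCNF.
In {ContainerID, Destination, Origin, ShipmentID, Weight}, {Weight} is not a superkey ({Weight}⁺ restricted to this set is {ContainerID, Weight}), so split on Weight -> ContainerID into {ContainerID, Weight} and {Destination, Origin, ShipmentID, Weight}.
{ContainerID, Weight} is in BCNF.
{Destination, Origin, ShipmentID, Weight} is in BCNF.

{ContainerID, Weight}; {Destination, Origin, ShipmentID, Weight}; {ETA, Origin}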